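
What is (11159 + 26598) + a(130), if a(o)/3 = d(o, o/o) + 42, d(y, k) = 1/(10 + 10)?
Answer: 757663/20 ≈ 37883.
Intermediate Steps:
d(y, k) = 1/20
a(o) = 2523/20 (a(o) = 3*(1/20 + 42) = 3*(841/20) = 2523/20)
(11159 + 26598) + a(130) = (11159 + 26598) + 2523/20 = 37757 + 2523/20 = 757663/20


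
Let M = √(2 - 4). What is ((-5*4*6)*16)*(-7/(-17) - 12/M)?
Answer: -13440/17 - 11520*I*√2 ≈ -790.59 - 16292.0*I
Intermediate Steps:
M = I*√2 (M = √(-2) = I*√2 ≈ 1.4142*I)
((-5*4*6)*16)*(-7/(-17) - 12/M) = ((-5*4*6)*16)*(-7/(-17) - 12*(-I*√2/2)) = (-20*6*16)*(-7*(-1/17) - (-6)*I*√2) = (-120*16)*(7/17 + 6*I*√2) = -1920*(7/17 + 6*I*√2) = -13440/17 - 11520*I*√2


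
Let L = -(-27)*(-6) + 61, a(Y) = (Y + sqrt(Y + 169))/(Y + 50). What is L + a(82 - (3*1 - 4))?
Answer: -13350/133 + 6*sqrt(7)/133 ≈ -100.26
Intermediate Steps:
a(Y) = (Y + sqrt(169 + Y))/(50 + Y)
L = -101 (L = -3*54 + 61 = -162 + 61 = -101)
L + a(82 - (3*1 - 4)) = -101 + ((82 - (3*1 - 4)) + sqrt(169 + (82 - (3*1 - 4))))/(50 + (82 - (3*1 - 4))) = -101 + ((82 - (3 - 4)) + sqrt(169 + (82 - (3 - 4))))/(50 + (82 - (3 - 4))) = -101 + ((82 - 1*(-1)) + sqrt(169 + (82 - 1*(-1))))/(50 + (82 - 1*(-1))) = -101 + ((82 + 1) + sqrt(169 + (82 + 1)))/(50 + (82 + 1)) = -101 + (83 + sqrt(169 + 83))/(50 + 83) = -101 + (83 + sqrt(252))/133 = -101 + (83 + 6*sqrt(7))/133 = -101 + (83/133 + 6*sqrt(7)/133) = -13350/133 + 6*sqrt(7)/133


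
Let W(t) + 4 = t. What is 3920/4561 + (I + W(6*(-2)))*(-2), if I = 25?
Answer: -78178/4561 ≈ -17.141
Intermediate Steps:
W(t) = -4 + t
3920/4561 + (I + W(6*(-2)))*(-2) = 3920/4561 + (25 + (-4 + 6*(-2)))*(-2) = 3920*(1/4561) + (25 + (-4 - 12))*(-2) = 3920/4561 + (25 - 16)*(-2) = 3920/4561 + 9*(-2) = 3920/4561 - 18 = -78178/4561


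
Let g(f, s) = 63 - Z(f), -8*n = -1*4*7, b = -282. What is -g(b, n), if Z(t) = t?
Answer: -345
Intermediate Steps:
n = 7/2 (n = -(-1*4)*7/8 = -(-1)*7/2 = -⅛*(-28) = 7/2 ≈ 3.5000)
g(f, s) = 63 - f
-g(b, n) = -(63 - 1*(-282)) = -(63 + 282) = -1*345 = -345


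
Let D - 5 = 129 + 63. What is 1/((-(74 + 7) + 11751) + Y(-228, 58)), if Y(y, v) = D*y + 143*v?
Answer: -1/24952 ≈ -4.0077e-5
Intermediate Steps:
D = 197 (D = 5 + (129 + 63) = 5 + 192 = 197)
Y(y, v) = 143*v + 197*y (Y(y, v) = 197*y + 143*v = 143*v + 197*y)
1/((-(74 + 7) + 11751) + Y(-228, 58)) = 1/((-(74 + 7) + 11751) + (143*58 + 197*(-228))) = 1/((-1*81 + 11751) + (8294 - 44916)) = 1/((-81 + 11751) - 36622) = 1/(11670 - 36622) = 1/(-24952) = -1/24952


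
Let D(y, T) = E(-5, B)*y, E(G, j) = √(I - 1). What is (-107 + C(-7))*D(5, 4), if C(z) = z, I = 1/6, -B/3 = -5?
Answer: -95*I*√30 ≈ -520.34*I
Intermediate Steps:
B = 15 (B = -3*(-5) = 15)
I = ⅙ (I = 1*(⅙) = ⅙ ≈ 0.16667)
E(G, j) = I*√30/6 (E(G, j) = √(⅙ - 1) = √(-⅚) = I*√30/6)
D(y, T) = I*y*√30/6 (D(y, T) = (I*√30/6)*y = I*y*√30/6)
(-107 + C(-7))*D(5, 4) = (-107 - 7)*((⅙)*I*5*√30) = -95*I*√30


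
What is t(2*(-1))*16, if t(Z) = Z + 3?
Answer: 16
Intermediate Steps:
t(Z) = 3 + Z
t(2*(-1))*16 = (3 + 2*(-1))*16 = (3 - 2)*16 = 1*16 = 16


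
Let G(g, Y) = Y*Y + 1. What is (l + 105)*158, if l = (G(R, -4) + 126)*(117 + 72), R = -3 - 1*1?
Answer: 4286856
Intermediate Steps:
R = -4 (R = -3 - 1 = -4)
G(g, Y) = 1 + Y**2 (G(g, Y) = Y**2 + 1 = 1 + Y**2)
l = 27027 (l = ((1 + (-4)**2) + 126)*(117 + 72) = ((1 + 16) + 126)*189 = (17 + 126)*189 = 143*189 = 27027)
(l + 105)*158 = (27027 + 105)*158 = 27132*158 = 4286856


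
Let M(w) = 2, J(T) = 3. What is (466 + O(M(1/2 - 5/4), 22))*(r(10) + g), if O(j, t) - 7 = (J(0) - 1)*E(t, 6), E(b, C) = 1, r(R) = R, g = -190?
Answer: -85500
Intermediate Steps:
O(j, t) = 9 (O(j, t) = 7 + (3 - 1)*1 = 7 + 2*1 = 7 + 2 = 9)
(466 + O(M(1/2 - 5/4), 22))*(r(10) + g) = (466 + 9)*(10 - 190) = 475*(-180) = -85500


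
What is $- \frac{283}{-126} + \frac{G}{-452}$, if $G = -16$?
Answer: $\frac{32483}{14238} \approx 2.2814$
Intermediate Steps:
$- \frac{283}{-126} + \frac{G}{-452} = - \frac{283}{-126} - \frac{16}{-452} = \left(-283\right) \left(- \frac{1}{126}\right) - - \frac{4}{113} = \frac{283}{126} + \frac{4}{113} = \frac{32483}{14238}$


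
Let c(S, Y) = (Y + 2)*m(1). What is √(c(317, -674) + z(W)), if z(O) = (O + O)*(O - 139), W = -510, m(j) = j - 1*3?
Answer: 2*√165831 ≈ 814.45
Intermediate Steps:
m(j) = -3 + j (m(j) = j - 3 = -3 + j)
c(S, Y) = -4 - 2*Y (c(S, Y) = (Y + 2)*(-3 + 1) = (2 + Y)*(-2) = -4 - 2*Y)
z(O) = 2*O*(-139 + O) (z(O) = (2*O)*(-139 + O) = 2*O*(-139 + O))
√(c(317, -674) + z(W)) = √((-4 - 2*(-674)) + 2*(-510)*(-139 - 510)) = √((-4 + 1348) + 2*(-510)*(-649)) = √(1344 + 661980) = √663324 = 2*√165831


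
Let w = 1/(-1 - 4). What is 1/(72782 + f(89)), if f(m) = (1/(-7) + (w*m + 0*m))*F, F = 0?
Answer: 1/72782 ≈ 1.3740e-5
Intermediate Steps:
w = -⅕ (w = 1/(-5) = -⅕ ≈ -0.20000)
f(m) = 0 (f(m) = (1/(-7) + (-m/5 + 0*m))*0 = (-⅐ + (-m/5 + 0))*0 = (-⅐ - m/5)*0 = 0)
1/(72782 + f(89)) = 1/(72782 + 0) = 1/72782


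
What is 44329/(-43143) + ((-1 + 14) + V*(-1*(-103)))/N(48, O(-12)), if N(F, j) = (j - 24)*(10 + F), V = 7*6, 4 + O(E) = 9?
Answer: -236048035/47543586 ≈ -4.9649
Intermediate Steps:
O(E) = 5 (O(E) = -4 + 9 = 5)
V = 42
N(F, j) = (-24 + j)*(10 + F)
44329/(-43143) + ((-1 + 14) + V*(-1*(-103)))/N(48, O(-12)) = 44329/(-43143) + ((-1 + 14) + 42*(-1*(-103)))/(-240 - 24*48 + 10*5 + 48*5) = 44329*(-1/43143) + (13 + 42*103)/(-240 - 1152 + 50 + 240) = -44329/43143 + (13 + 4326)/(-1102) = -44329/43143 + 4339*(-1/1102) = -44329/43143 - 4339/1102 = -236048035/47543586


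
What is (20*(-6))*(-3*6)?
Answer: 2160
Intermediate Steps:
(20*(-6))*(-3*6) = -120*(-18) = 2160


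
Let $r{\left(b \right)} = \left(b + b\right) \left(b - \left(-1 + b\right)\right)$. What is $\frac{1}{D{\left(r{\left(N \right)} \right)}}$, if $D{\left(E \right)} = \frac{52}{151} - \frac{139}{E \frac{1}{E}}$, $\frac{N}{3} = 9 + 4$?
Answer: $- \frac{151}{20937} \approx -0.0072121$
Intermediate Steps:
$N = 39$ ($N = 3 \left(9 + 4\right) = 3 \cdot 13 = 39$)
$r{\left(b \right)} = 2 b$ ($r{\left(b \right)} = 2 b 1 = 2 b$)
$D{\left(E \right)} = - \frac{20937}{151}$ ($D{\left(E \right)} = 52 \cdot \frac{1}{151} - \frac{139}{1} = \frac{52}{151} - 139 = - \frac{20937}{151}$)
$\frac{1}{D{\left(r{\left(N \right)} \right)}} = \frac{1}{- \frac{20937}{151}} = - \frac{151}{20937}$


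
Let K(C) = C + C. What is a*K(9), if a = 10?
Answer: 180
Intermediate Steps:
K(C) = 2*C
a*K(9) = 10*(2*9) = 10*18 = 180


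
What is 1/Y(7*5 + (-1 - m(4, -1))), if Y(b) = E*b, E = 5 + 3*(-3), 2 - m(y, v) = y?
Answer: -1/144 ≈ -0.0069444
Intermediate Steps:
m(y, v) = 2 - y
E = -4 (E = 5 - 9 = -4)
Y(b) = -4*b
1/Y(7*5 + (-1 - m(4, -1))) = 1/(-4*(7*5 + (-1 - (2 - 1*4)))) = 1/(-4*(35 + (-1 - (2 - 4)))) = 1/(-4*(35 + (-1 - 1*(-2)))) = 1/(-4*(35 + (-1 + 2))) = 1/(-4*(35 + 1)) = 1/(-4*36) = 1/(-144) = -1/144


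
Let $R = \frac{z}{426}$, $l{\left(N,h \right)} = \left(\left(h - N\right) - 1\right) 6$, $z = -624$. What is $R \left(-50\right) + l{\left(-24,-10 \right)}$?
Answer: $\frac{10738}{71} \approx 151.24$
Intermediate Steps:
$l{\left(N,h \right)} = -6 - 6 N + 6 h$ ($l{\left(N,h \right)} = \left(-1 + h - N\right) 6 = -6 - 6 N + 6 h$)
$R = - \frac{104}{71}$ ($R = - \frac{624}{426} = \left(-624\right) \frac{1}{426} = - \frac{104}{71} \approx -1.4648$)
$R \left(-50\right) + l{\left(-24,-10 \right)} = \left(- \frac{104}{71}\right) \left(-50\right) - -78 = \frac{5200}{71} - -78 = \frac{5200}{71} + 78 = \frac{10738}{71}$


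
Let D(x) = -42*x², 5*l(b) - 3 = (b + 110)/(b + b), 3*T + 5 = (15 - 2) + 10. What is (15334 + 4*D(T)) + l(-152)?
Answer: 7057837/760 ≈ 9286.6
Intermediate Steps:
T = 6 (T = -5/3 + ((15 - 2) + 10)/3 = -5/3 + (13 + 10)/3 = -5/3 + (⅓)*23 = -5/3 + 23/3 = 6)
l(b) = ⅗ + (110 + b)/(10*b) (l(b) = ⅗ + ((b + 110)/(b + b))/5 = ⅗ + ((110 + b)/((2*b)))/5 = ⅗ + ((110 + b)*(1/(2*b)))/5 = ⅗ + ((110 + b)/(2*b))/5 = ⅗ + (110 + b)/(10*b))
(15334 + 4*D(T)) + l(-152) = (15334 + 4*(-42*6²)) + (7/10 + 11/(-152)) = (15334 + 4*(-42*36)) + (7/10 + 11*(-1/152)) = (15334 + 4*(-1512)) + (7/10 - 11/152) = (15334 - 6048) + 477/760 = 9286 + 477/760 = 7057837/760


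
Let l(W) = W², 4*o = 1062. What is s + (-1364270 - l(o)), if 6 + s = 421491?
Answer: -4053101/4 ≈ -1.0133e+6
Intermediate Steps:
s = 421485 (s = -6 + 421491 = 421485)
o = 531/2 (o = (¼)*1062 = 531/2 ≈ 265.50)
s + (-1364270 - l(o)) = 421485 + (-1364270 - (531/2)²) = 421485 + (-1364270 - 1*281961/4) = 421485 + (-1364270 - 281961/4) = 421485 - 5739041/4 = -4053101/4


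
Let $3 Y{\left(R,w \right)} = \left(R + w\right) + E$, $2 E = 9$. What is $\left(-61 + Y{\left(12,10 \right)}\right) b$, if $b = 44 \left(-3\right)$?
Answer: $6886$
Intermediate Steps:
$b = -132$
$E = \frac{9}{2}$ ($E = \frac{1}{2} \cdot 9 = \frac{9}{2} \approx 4.5$)
$Y{\left(R,w \right)} = \frac{3}{2} + \frac{R}{3} + \frac{w}{3}$ ($Y{\left(R,w \right)} = \frac{\left(R + w\right) + \frac{9}{2}}{3} = \frac{\frac{9}{2} + R + w}{3} = \frac{3}{2} + \frac{R}{3} + \frac{w}{3}$)
$\left(-61 + Y{\left(12,10 \right)}\right) b = \left(-61 + \left(\frac{3}{2} + \frac{1}{3} \cdot 12 + \frac{1}{3} \cdot 10\right)\right) \left(-132\right) = \left(-61 + \left(\frac{3}{2} + 4 + \frac{10}{3}\right)\right) \left(-132\right) = \left(-61 + \frac{53}{6}\right) \left(-132\right) = \left(- \frac{313}{6}\right) \left(-132\right) = 6886$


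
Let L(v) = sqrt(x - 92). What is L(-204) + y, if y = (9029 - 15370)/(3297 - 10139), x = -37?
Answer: 6341/6842 + I*sqrt(129) ≈ 0.92678 + 11.358*I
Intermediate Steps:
y = 6341/6842 (y = -6341/(-6842) = -6341*(-1/6842) = 6341/6842 ≈ 0.92678)
L(v) = I*sqrt(129) (L(v) = sqrt(-37 - 92) = sqrt(-129) = I*sqrt(129))
L(-204) + y = I*sqrt(129) + 6341/6842 = 6341/6842 + I*sqrt(129)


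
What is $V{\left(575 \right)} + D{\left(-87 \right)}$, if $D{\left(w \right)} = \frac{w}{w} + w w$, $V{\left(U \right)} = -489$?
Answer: $7081$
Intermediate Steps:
$D{\left(w \right)} = 1 + w^{2}$
$V{\left(575 \right)} + D{\left(-87 \right)} = -489 + \left(1 + \left(-87\right)^{2}\right) = -489 + \left(1 + 7569\right) = -489 + 7570 = 7081$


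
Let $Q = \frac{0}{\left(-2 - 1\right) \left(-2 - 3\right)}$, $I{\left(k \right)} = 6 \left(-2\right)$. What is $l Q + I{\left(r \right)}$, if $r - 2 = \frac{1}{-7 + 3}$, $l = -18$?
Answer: $-12$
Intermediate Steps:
$r = \frac{7}{4}$ ($r = 2 + \frac{1}{-7 + 3} = 2 + \frac{1}{-4} = 2 - \frac{1}{4} = \frac{7}{4} \approx 1.75$)
$I{\left(k \right)} = -12$
$Q = 0$ ($Q = \frac{0}{\left(-3\right) \left(-2 - 3\right)} = \frac{0}{\left(-3\right) \left(-5\right)} = \frac{0}{15} = 0 \cdot \frac{1}{15} = 0$)
$l Q + I{\left(r \right)} = \left(-18\right) 0 - 12 = 0 - 12 = -12$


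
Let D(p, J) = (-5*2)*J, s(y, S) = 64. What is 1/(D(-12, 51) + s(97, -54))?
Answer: -1/446 ≈ -0.0022422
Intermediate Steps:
D(p, J) = -10*J
1/(D(-12, 51) + s(97, -54)) = 1/(-10*51 + 64) = 1/(-510 + 64) = 1/(-446) = -1/446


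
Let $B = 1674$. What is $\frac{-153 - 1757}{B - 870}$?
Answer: $- \frac{955}{402} \approx -2.3756$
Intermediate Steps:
$\frac{-153 - 1757}{B - 870} = \frac{-153 - 1757}{1674 - 870} = - \frac{1910}{804} = \left(-1910\right) \frac{1}{804} = - \frac{955}{402}$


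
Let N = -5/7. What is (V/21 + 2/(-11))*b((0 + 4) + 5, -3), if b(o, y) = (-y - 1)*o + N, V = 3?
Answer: -33/49 ≈ -0.67347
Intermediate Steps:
N = -5/7 (N = -5*1/7 = -5/7 ≈ -0.71429)
b(o, y) = -5/7 + o*(-1 - y) (b(o, y) = (-y - 1)*o - 5/7 = (-1 - y)*o - 5/7 = o*(-1 - y) - 5/7 = -5/7 + o*(-1 - y))
(V/21 + 2/(-11))*b((0 + 4) + 5, -3) = (3/21 + 2/(-11))*(-5/7 - ((0 + 4) + 5) - 1*((0 + 4) + 5)*(-3)) = (3*(1/21) + 2*(-1/11))*(-5/7 - (4 + 5) - 1*(4 + 5)*(-3)) = (1/7 - 2/11)*(-5/7 - 1*9 - 1*9*(-3)) = -3*(-5/7 - 9 + 27)/77 = -3/77*121/7 = -33/49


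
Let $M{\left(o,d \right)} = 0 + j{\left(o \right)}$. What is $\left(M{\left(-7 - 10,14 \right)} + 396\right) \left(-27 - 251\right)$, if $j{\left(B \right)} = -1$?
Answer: $-109810$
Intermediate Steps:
$M{\left(o,d \right)} = -1$ ($M{\left(o,d \right)} = 0 - 1 = -1$)
$\left(M{\left(-7 - 10,14 \right)} + 396\right) \left(-27 - 251\right) = \left(-1 + 396\right) \left(-27 - 251\right) = 395 \left(-278\right) = -109810$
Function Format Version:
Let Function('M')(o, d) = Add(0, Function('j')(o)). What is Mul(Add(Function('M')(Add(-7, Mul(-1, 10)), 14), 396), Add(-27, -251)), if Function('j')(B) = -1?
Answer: -109810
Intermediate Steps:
Function('M')(o, d) = -1 (Function('M')(o, d) = Add(0, -1) = -1)
Mul(Add(Function('M')(Add(-7, Mul(-1, 10)), 14), 396), Add(-27, -251)) = Mul(Add(-1, 396), Add(-27, -251)) = Mul(395, -278) = -109810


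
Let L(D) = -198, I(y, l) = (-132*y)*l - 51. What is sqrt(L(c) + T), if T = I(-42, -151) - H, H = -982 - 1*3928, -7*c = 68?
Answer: I*sqrt(832483) ≈ 912.41*I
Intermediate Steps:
c = -68/7 (c = -1/7*68 = -68/7 ≈ -9.7143)
I(y, l) = -51 - 132*l*y (I(y, l) = -132*l*y - 51 = -51 - 132*l*y)
H = -4910 (H = -982 - 3928 = -4910)
T = -832285 (T = (-51 - 132*(-151)*(-42)) - 1*(-4910) = (-51 - 837144) + 4910 = -837195 + 4910 = -832285)
sqrt(L(c) + T) = sqrt(-198 - 832285) = sqrt(-832483) = I*sqrt(832483)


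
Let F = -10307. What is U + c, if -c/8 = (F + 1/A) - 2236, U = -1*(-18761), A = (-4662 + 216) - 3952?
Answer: 500121899/4199 ≈ 1.1911e+5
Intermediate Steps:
A = -8398 (A = -4446 - 3952 = -8398)
U = 18761
c = 421344460/4199 (c = -8*((-10307 + 1/(-8398)) - 2236) = -8*((-10307 - 1/8398) - 2236) = -8*(-86558187/8398 - 2236) = -8*(-105336115/8398) = 421344460/4199 ≈ 1.0034e+5)
U + c = 18761 + 421344460/4199 = 500121899/4199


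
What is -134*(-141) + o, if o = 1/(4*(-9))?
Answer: 680183/36 ≈ 18894.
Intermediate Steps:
o = -1/36 (o = 1/(-36) = -1/36 ≈ -0.027778)
-134*(-141) + o = -134*(-141) - 1/36 = 18894 - 1/36 = 680183/36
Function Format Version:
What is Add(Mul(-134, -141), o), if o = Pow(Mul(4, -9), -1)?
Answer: Rational(680183, 36) ≈ 18894.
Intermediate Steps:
o = Rational(-1, 36) (o = Pow(-36, -1) = Rational(-1, 36) ≈ -0.027778)
Add(Mul(-134, -141), o) = Add(Mul(-134, -141), Rational(-1, 36)) = Add(18894, Rational(-1, 36)) = Rational(680183, 36)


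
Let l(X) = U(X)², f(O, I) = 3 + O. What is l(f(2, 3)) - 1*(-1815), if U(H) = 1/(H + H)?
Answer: 181501/100 ≈ 1815.0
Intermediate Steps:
U(H) = 1/(2*H)
l(X) = 1/(4*X²) (l(X) = (1/(2*X))² = 1/(4*X²))
l(f(2, 3)) - 1*(-1815) = 1/(4*(3 + 2)²) - 1*(-1815) = (¼)/5² + 1815 = (¼)*(1/25) + 1815 = 1/100 + 1815 = 181501/100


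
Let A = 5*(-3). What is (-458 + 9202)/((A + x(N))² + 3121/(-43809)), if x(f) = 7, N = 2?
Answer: 383065896/2800655 ≈ 136.78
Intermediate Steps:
A = -15
(-458 + 9202)/((A + x(N))² + 3121/(-43809)) = (-458 + 9202)/((-15 + 7)² + 3121/(-43809)) = 8744/((-8)² + 3121*(-1/43809)) = 8744/(64 - 3121/43809) = 8744/(2800655/43809) = 8744*(43809/2800655) = 383065896/2800655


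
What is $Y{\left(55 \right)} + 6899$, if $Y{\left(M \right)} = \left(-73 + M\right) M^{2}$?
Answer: $-47551$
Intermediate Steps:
$Y{\left(M \right)} = M^{2} \left(-73 + M\right)$
$Y{\left(55 \right)} + 6899 = 55^{2} \left(-73 + 55\right) + 6899 = 3025 \left(-18\right) + 6899 = -54450 + 6899 = -47551$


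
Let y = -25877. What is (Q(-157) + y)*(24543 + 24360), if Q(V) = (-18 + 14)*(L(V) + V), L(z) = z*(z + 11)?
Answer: -5718570111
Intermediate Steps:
L(z) = z*(11 + z)
Q(V) = -4*V - 4*V*(11 + V) (Q(V) = (-18 + 14)*(V*(11 + V) + V) = -4*(V + V*(11 + V)) = -4*V - 4*V*(11 + V))
(Q(-157) + y)*(24543 + 24360) = (4*(-157)*(-12 - 1*(-157)) - 25877)*(24543 + 24360) = (4*(-157)*(-12 + 157) - 25877)*48903 = (4*(-157)*145 - 25877)*48903 = (-91060 - 25877)*48903 = -116937*48903 = -5718570111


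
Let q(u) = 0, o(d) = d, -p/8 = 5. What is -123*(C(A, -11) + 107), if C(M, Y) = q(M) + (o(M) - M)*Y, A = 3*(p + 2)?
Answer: -13161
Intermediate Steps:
p = -40 (p = -8*5 = -40)
A = -114 (A = 3*(-40 + 2) = 3*(-38) = -114)
C(M, Y) = 0 (C(M, Y) = 0 + (M - M)*Y = 0 + 0*Y = 0 + 0 = 0)
-123*(C(A, -11) + 107) = -123*(0 + 107) = -123*107 = -13161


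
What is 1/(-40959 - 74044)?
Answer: -1/115003 ≈ -8.6954e-6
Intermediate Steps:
1/(-40959 - 74044) = 1/(-115003) = -1/115003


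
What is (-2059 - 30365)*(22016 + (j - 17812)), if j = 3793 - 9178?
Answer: 38292744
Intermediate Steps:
j = -5385
(-2059 - 30365)*(22016 + (j - 17812)) = (-2059 - 30365)*(22016 + (-5385 - 17812)) = -32424*(22016 - 23197) = -32424*(-1181) = 38292744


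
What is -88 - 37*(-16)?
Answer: 504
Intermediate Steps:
-88 - 37*(-16) = -88 + 592 = 504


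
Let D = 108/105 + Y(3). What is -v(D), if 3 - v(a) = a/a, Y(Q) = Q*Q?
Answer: -2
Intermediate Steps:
Y(Q) = Q²
D = 351/35 (D = 108/105 + 3² = 108*(1/105) + 9 = 36/35 + 9 = 351/35 ≈ 10.029)
v(a) = 2 (v(a) = 3 - a/a = 3 - 1*1 = 3 - 1 = 2)
-v(D) = -1*2 = -2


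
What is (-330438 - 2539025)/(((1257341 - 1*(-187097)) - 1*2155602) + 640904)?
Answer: 2869463/70260 ≈ 40.841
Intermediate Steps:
(-330438 - 2539025)/(((1257341 - 1*(-187097)) - 1*2155602) + 640904) = -2869463/(((1257341 + 187097) - 2155602) + 640904) = -2869463/((1444438 - 2155602) + 640904) = -2869463/(-711164 + 640904) = -2869463/(-70260) = -2869463*(-1/70260) = 2869463/70260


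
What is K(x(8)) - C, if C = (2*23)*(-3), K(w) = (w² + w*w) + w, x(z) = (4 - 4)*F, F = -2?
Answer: 138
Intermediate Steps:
x(z) = 0 (x(z) = (4 - 4)*(-2) = 0*(-2) = 0)
K(w) = w + 2*w² (K(w) = (w² + w²) + w = 2*w² + w = w + 2*w²)
C = -138 (C = 46*(-3) = -138)
K(x(8)) - C = 0*(1 + 2*0) - 1*(-138) = 0*(1 + 0) + 138 = 0*1 + 138 = 0 + 138 = 138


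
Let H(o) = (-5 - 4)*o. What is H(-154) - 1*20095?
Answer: -18709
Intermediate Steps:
H(o) = -9*o
H(-154) - 1*20095 = -9*(-154) - 1*20095 = 1386 - 20095 = -18709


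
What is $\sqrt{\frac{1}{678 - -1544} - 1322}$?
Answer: $\frac{3 i \sqrt{725231914}}{2222} \approx 36.359 i$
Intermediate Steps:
$\sqrt{\frac{1}{678 - -1544} - 1322} = \sqrt{\frac{1}{678 + 1544} - 1322} = \sqrt{\frac{1}{2222} - 1322} = \sqrt{- \frac{2937483}{2222}} = \frac{3 i \sqrt{725231914}}{2222}$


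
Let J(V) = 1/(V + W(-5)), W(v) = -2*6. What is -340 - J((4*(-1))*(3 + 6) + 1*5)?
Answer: -14619/43 ≈ -339.98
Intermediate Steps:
W(v) = -12
J(V) = 1/(-12 + V) (J(V) = 1/(V - 12) = 1/(-12 + V))
-340 - J((4*(-1))*(3 + 6) + 1*5) = -340 - 1/(-12 + ((4*(-1))*(3 + 6) + 1*5)) = -340 - 1/(-12 + (-4*9 + 5)) = -340 - 1/(-12 + (-36 + 5)) = -340 - 1/(-12 - 31) = -340 - 1/(-43) = -340 - 1*(-1/43) = -340 + 1/43 = -14619/43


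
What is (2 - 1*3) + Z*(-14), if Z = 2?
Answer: -29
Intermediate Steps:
(2 - 1*3) + Z*(-14) = (2 - 1*3) + 2*(-14) = (2 - 3) - 28 = -1 - 28 = -29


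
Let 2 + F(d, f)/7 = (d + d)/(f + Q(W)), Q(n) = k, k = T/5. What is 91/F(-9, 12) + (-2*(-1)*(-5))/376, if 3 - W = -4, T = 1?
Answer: -9384/2491 ≈ -3.7672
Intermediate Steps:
W = 7 (W = 3 - 1*(-4) = 3 + 4 = 7)
k = 1/5 ≈ 0.20000
Q(n) = 1/5
F(d, f) = -14 + 14*d/(1/5 + f) (F(d, f) = -14 + 7*((d + d)/(f + 1/5)) = -14 + 7*((2*d)/(1/5 + f)) = -14 + 7*(2*d/(1/5 + f)) = -14 + 14*d/(1/5 + f))
91/F(-9, 12) + (-2*(-1)*(-5))/376 = 91/((14*(-1 - 5*12 + 5*(-9))/(1 + 5*12))) + (-2*(-1)*(-5))/376 = 91/((14*(-1 - 60 - 45)/(1 + 60))) + (2*(-5))*(1/376) = 91/((14*(-106)/61)) - 10*1/376 = 91/((14*(1/61)*(-106))) - 5/188 = 91/(-1484/61) - 5/188 = 91*(-61/1484) - 5/188 = -793/212 - 5/188 = -9384/2491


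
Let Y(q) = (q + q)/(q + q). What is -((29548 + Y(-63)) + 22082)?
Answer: -51631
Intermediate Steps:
Y(q) = 1 (Y(q) = (2*q)/((2*q)) = (2*q)*(1/(2*q)) = 1)
-((29548 + Y(-63)) + 22082) = -((29548 + 1) + 22082) = -(29549 + 22082) = -1*51631 = -51631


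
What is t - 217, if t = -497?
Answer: -714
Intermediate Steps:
t - 217 = -497 - 217 = -714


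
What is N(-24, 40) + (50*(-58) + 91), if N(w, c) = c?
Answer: -2769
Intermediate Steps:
N(-24, 40) + (50*(-58) + 91) = 40 + (50*(-58) + 91) = 40 + (-2900 + 91) = 40 - 2809 = -2769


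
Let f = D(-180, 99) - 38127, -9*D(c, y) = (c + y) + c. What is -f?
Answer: 38098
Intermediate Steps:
D(c, y) = -2*c/9 - y/9 (D(c, y) = -((c + y) + c)/9 = -(y + 2*c)/9 = -2*c/9 - y/9)
f = -38098 (f = (-2/9*(-180) - 1/9*99) - 38127 = (40 - 11) - 38127 = 29 - 38127 = -38098)
-f = -1*(-38098) = 38098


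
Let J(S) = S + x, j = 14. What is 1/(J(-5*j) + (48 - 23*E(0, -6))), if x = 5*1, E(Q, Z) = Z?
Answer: 1/121 ≈ 0.0082645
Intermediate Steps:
x = 5
J(S) = 5 + S (J(S) = S + 5 = 5 + S)
1/(J(-5*j) + (48 - 23*E(0, -6))) = 1/((5 - 5*14) + (48 - 23*(-6))) = 1/((5 - 70) + (48 + 138)) = 1/(-65 + 186) = 1/121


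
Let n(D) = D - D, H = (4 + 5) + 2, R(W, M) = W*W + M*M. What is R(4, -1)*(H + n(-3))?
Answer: 187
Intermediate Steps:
R(W, M) = M² + W² (R(W, M) = W² + M² = M² + W²)
H = 11 (H = 9 + 2 = 11)
n(D) = 0
R(4, -1)*(H + n(-3)) = ((-1)² + 4²)*(11 + 0) = (1 + 16)*11 = 17*11 = 187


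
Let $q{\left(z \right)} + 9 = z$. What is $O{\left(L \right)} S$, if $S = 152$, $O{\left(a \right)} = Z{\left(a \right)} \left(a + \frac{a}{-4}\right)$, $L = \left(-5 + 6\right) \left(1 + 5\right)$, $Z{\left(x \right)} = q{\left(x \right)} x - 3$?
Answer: $-14364$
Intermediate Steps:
$q{\left(z \right)} = -9 + z$
$Z{\left(x \right)} = -3 + x \left(-9 + x\right)$ ($Z{\left(x \right)} = \left(-9 + x\right) x - 3 = x \left(-9 + x\right) - 3 = -3 + x \left(-9 + x\right)$)
$L = 6$ ($L = 1 \cdot 6 = 6$)
$O{\left(a \right)} = \frac{3 a \left(-3 + a \left(-9 + a\right)\right)}{4}$ ($O{\left(a \right)} = \left(-3 + a \left(-9 + a\right)\right) \left(a + \frac{a}{-4}\right) = \left(-3 + a \left(-9 + a\right)\right) \left(a + a \left(- \frac{1}{4}\right)\right) = \left(-3 + a \left(-9 + a\right)\right) \left(a - \frac{a}{4}\right) = \left(-3 + a \left(-9 + a\right)\right) \frac{3 a}{4} = \frac{3 a \left(-3 + a \left(-9 + a\right)\right)}{4}$)
$O{\left(L \right)} S = \frac{3}{4} \cdot 6 \left(-3 + 6 \left(-9 + 6\right)\right) 152 = \frac{3}{4} \cdot 6 \left(-3 + 6 \left(-3\right)\right) 152 = \frac{3}{4} \cdot 6 \left(-3 - 18\right) 152 = \frac{3}{4} \cdot 6 \left(-21\right) 152 = \left(- \frac{189}{2}\right) 152 = -14364$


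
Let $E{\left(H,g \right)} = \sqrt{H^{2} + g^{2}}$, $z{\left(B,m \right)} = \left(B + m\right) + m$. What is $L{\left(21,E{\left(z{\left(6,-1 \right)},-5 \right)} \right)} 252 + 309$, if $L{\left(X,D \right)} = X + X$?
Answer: $10893$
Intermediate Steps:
$z{\left(B,m \right)} = B + 2 m$
$L{\left(X,D \right)} = 2 X$
$L{\left(21,E{\left(z{\left(6,-1 \right)},-5 \right)} \right)} 252 + 309 = 2 \cdot 21 \cdot 252 + 309 = 42 \cdot 252 + 309 = 10584 + 309 = 10893$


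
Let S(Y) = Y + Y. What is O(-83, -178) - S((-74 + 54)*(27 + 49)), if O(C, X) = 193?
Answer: 3233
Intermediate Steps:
S(Y) = 2*Y
O(-83, -178) - S((-74 + 54)*(27 + 49)) = 193 - 2*(-74 + 54)*(27 + 49) = 193 - 2*(-20*76) = 193 - 2*(-1520) = 193 - 1*(-3040) = 193 + 3040 = 3233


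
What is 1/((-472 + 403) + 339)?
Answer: 1/270 ≈ 0.0037037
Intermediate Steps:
1/((-472 + 403) + 339) = 1/(-69 + 339) = 1/270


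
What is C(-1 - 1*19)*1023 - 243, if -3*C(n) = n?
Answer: 6577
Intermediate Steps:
C(n) = -n/3
C(-1 - 1*19)*1023 - 243 = -(-1 - 1*19)/3*1023 - 243 = -(-1 - 19)/3*1023 - 243 = -⅓*(-20)*1023 - 243 = (20/3)*1023 - 243 = 6820 - 243 = 6577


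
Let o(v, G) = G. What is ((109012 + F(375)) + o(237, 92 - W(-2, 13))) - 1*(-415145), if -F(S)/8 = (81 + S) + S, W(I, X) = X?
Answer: 517588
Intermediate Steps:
F(S) = -648 - 16*S (F(S) = -8*((81 + S) + S) = -8*(81 + 2*S) = -648 - 16*S)
((109012 + F(375)) + o(237, 92 - W(-2, 13))) - 1*(-415145) = ((109012 + (-648 - 16*375)) + (92 - 1*13)) - 1*(-415145) = ((109012 + (-648 - 6000)) + (92 - 13)) + 415145 = ((109012 - 6648) + 79) + 415145 = (102364 + 79) + 415145 = 102443 + 415145 = 517588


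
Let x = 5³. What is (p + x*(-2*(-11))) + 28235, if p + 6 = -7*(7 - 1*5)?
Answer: 30965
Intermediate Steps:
p = -20 (p = -6 - 7*(7 - 1*5) = -6 - 7*(7 - 5) = -6 - 7*2 = -6 - 14 = -20)
x = 125
(p + x*(-2*(-11))) + 28235 = (-20 + 125*(-2*(-11))) + 28235 = (-20 + 125*22) + 28235 = (-20 + 2750) + 28235 = 2730 + 28235 = 30965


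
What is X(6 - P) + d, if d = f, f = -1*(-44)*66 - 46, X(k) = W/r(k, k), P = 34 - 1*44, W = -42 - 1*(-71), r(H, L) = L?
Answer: 45757/16 ≈ 2859.8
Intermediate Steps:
W = 29 (W = -42 + 71 = 29)
P = -10 (P = 34 - 44 = -10)
X(k) = 29/k
f = 2858 (f = 44*66 - 46 = 2904 - 46 = 2858)
d = 2858
X(6 - P) + d = 29/(6 - 1*(-10)) + 2858 = 29/(6 + 10) + 2858 = 29/16 + 2858 = 45757/16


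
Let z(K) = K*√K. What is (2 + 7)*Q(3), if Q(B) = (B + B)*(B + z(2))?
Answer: 162 + 108*√2 ≈ 314.73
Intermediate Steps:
z(K) = K^(3/2)
Q(B) = 2*B*(B + 2*√2) (Q(B) = (B + B)*(B + 2^(3/2)) = (2*B)*(B + 2*√2) = 2*B*(B + 2*√2))
(2 + 7)*Q(3) = (2 + 7)*(2*3*(3 + 2*√2)) = 9*(18 + 12*√2) = 162 + 108*√2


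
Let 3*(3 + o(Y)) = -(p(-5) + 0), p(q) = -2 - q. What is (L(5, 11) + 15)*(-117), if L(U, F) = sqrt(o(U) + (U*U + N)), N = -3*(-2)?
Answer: -1755 - 351*sqrt(3) ≈ -2362.9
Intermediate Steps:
N = 6
o(Y) = -4 (o(Y) = -3 + (-((-2 - 1*(-5)) + 0))/3 = -3 + (-((-2 + 5) + 0))/3 = -3 + (-(3 + 0))/3 = -3 + (-1*3)/3 = -3 + (1/3)*(-3) = -3 - 1 = -4)
L(U, F) = sqrt(2 + U**2) (L(U, F) = sqrt(-4 + (U*U + 6)) = sqrt(-4 + (U**2 + 6)) = sqrt(-4 + (6 + U**2)) = sqrt(2 + U**2))
(L(5, 11) + 15)*(-117) = (sqrt(2 + 5**2) + 15)*(-117) = (sqrt(2 + 25) + 15)*(-117) = (sqrt(27) + 15)*(-117) = (3*sqrt(3) + 15)*(-117) = (15 + 3*sqrt(3))*(-117) = -1755 - 351*sqrt(3)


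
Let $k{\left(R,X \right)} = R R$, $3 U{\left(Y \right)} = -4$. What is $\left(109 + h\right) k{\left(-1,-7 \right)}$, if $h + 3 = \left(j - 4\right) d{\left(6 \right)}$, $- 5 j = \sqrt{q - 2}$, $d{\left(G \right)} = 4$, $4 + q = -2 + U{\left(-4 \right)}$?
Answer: $90 - \frac{8 i \sqrt{21}}{15} \approx 90.0 - 2.444 i$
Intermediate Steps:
$U{\left(Y \right)} = - \frac{4}{3}$ ($U{\left(Y \right)} = \frac{1}{3} \left(-4\right) = - \frac{4}{3}$)
$k{\left(R,X \right)} = R^{2}$
$q = - \frac{22}{3}$ ($q = -4 - \frac{10}{3} = - \frac{22}{3} \approx -7.3333$)
$j = - \frac{2 i \sqrt{21}}{15}$ ($j = - \frac{\sqrt{- \frac{22}{3} - 2}}{5} = - \frac{\sqrt{- \frac{28}{3}}}{5} = - \frac{\frac{2}{3} i \sqrt{21}}{5} = - \frac{2 i \sqrt{21}}{15} \approx - 0.61101 i$)
$h = -19 - \frac{8 i \sqrt{21}}{15}$ ($h = -3 + \left(- \frac{2 i \sqrt{21}}{15} - 4\right) 4 = -3 + \left(-4 - \frac{2 i \sqrt{21}}{15}\right) 4 = -3 - \left(16 + \frac{8 i \sqrt{21}}{15}\right) = -19 - \frac{8 i \sqrt{21}}{15} \approx -19.0 - 2.444 i$)
$\left(109 + h\right) k{\left(-1,-7 \right)} = \left(109 - \left(19 + \frac{8 i \sqrt{21}}{15}\right)\right) \left(-1\right)^{2} = \left(90 - \frac{8 i \sqrt{21}}{15}\right) 1 = 90 - \frac{8 i \sqrt{21}}{15}$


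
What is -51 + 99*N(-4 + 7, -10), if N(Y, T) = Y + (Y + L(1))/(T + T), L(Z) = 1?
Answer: 1131/5 ≈ 226.20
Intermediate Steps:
N(Y, T) = Y + (1 + Y)/(2*T) (N(Y, T) = Y + (Y + 1)/(T + T) = Y + (1 + Y)/((2*T)) = Y + (1 + Y)*(1/(2*T)) = Y + (1 + Y)/(2*T))
-51 + 99*N(-4 + 7, -10) = -51 + 99*((½)*(1 + (-4 + 7) + 2*(-10)*(-4 + 7))/(-10)) = -51 + 99*((½)*(-⅒)*(1 + 3 + 2*(-10)*3)) = -51 + 99*((½)*(-⅒)*(1 + 3 - 60)) = -51 + 99*((½)*(-⅒)*(-56)) = -51 + 99*(14/5) = -51 + 1386/5 = 1131/5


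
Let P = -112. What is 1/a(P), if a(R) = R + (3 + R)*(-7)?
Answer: 1/651 ≈ 0.0015361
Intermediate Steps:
a(R) = -21 - 6*R (a(R) = R + (-21 - 7*R) = -21 - 6*R)
1/a(P) = 1/(-21 - 6*(-112)) = 1/(-21 + 672) = 1/651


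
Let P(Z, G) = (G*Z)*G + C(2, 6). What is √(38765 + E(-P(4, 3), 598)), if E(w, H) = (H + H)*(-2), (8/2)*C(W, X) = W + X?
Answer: √36373 ≈ 190.72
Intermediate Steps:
C(W, X) = W/4 + X/4 (C(W, X) = (W + X)/4 = W/4 + X/4)
P(Z, G) = 2 + Z*G² (P(Z, G) = (G*Z)*G + ((¼)*2 + (¼)*6) = Z*G² + (½ + 3/2) = Z*G² + 2 = 2 + Z*G²)
E(w, H) = -4*H (E(w, H) = (2*H)*(-2) = -4*H)
√(38765 + E(-P(4, 3), 598)) = √(38765 - 4*598) = √(38765 - 2392) = √36373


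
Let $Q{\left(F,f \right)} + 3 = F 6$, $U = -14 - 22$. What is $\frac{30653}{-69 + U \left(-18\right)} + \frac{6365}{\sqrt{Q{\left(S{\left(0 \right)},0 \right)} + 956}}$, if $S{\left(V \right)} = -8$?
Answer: $\frac{30653}{579} + \frac{1273 \sqrt{905}}{181} \approx 264.52$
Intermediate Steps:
$U = -36$
$Q{\left(F,f \right)} = -3 + 6 F$ ($Q{\left(F,f \right)} = -3 + F 6 = -3 + 6 F$)
$\frac{30653}{-69 + U \left(-18\right)} + \frac{6365}{\sqrt{Q{\left(S{\left(0 \right)},0 \right)} + 956}} = \frac{30653}{-69 - -648} + \frac{6365}{\sqrt{\left(-3 + 6 \left(-8\right)\right) + 956}} = \frac{30653}{-69 + 648} + \frac{6365}{\sqrt{\left(-3 - 48\right) + 956}} = \frac{30653}{579} + \frac{6365}{\sqrt{-51 + 956}} = 30653 \cdot \frac{1}{579} + \frac{6365}{\sqrt{905}} = \frac{30653}{579} + 6365 \frac{\sqrt{905}}{905} = \frac{30653}{579} + \frac{1273 \sqrt{905}}{181}$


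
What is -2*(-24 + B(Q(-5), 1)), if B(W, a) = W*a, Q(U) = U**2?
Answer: -2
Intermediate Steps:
-2*(-24 + B(Q(-5), 1)) = -2*(-24 + (-5)**2*1) = -2*(-24 + 25*1) = -2*(-24 + 25) = -2*1 = -2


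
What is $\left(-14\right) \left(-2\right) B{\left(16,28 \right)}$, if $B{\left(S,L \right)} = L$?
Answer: $784$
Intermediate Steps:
$\left(-14\right) \left(-2\right) B{\left(16,28 \right)} = \left(-14\right) \left(-2\right) 28 = 28 \cdot 28 = 784$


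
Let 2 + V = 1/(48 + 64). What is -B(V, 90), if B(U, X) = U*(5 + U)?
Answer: 75151/12544 ≈ 5.9910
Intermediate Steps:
V = -223/112 (V = -2 + 1/(48 + 64) = -2 + 1/112 = -223/112 ≈ -1.9911)
-B(V, 90) = -(-223)*(5 - 223/112)/112 = -(-223)*337/(112*112) = -1*(-75151/12544) = 75151/12544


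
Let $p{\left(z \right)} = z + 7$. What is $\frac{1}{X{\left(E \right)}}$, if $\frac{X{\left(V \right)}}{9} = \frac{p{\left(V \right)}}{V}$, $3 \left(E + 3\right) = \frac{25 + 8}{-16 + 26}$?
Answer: $- \frac{19}{459} \approx -0.041394$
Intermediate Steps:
$p{\left(z \right)} = 7 + z$
$E = - \frac{19}{10}$ ($E = -3 + \frac{\left(25 + 8\right) \frac{1}{-16 + 26}}{3} = -3 + \frac{33 \cdot \frac{1}{10}}{3} = -3 + \frac{1}{3} \cdot \frac{33}{10} = -3 + \frac{11}{10} = - \frac{19}{10} \approx -1.9$)
$X{\left(V \right)} = \frac{9 \left(7 + V\right)}{V}$ ($X{\left(V \right)} = 9 \frac{7 + V}{V} = \frac{9 \left(7 + V\right)}{V}$)
$\frac{1}{X{\left(E \right)}} = \frac{1}{9 + \frac{63}{- \frac{19}{10}}} = \frac{1}{9 + 63 \left(- \frac{10}{19}\right)} = \frac{1}{9 - \frac{630}{19}} = \frac{1}{- \frac{459}{19}} = - \frac{19}{459}$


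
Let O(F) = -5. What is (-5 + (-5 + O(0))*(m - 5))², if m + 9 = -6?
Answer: 38025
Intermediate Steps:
m = -15 (m = -9 - 6 = -15)
(-5 + (-5 + O(0))*(m - 5))² = (-5 + (-5 - 5)*(-15 - 5))² = (-5 - 10*(-20))² = (-5 + 200)² = 195² = 38025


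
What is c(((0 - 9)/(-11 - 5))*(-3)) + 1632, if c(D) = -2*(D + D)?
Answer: 6555/4 ≈ 1638.8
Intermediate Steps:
c(D) = -4*D
c(((0 - 9)/(-11 - 5))*(-3)) + 1632 = -4*(0 - 9)/(-11 - 5)*(-3) + 1632 = -4*(-9/(-16))*(-3) + 1632 = -4*(-9*(-1/16))*(-3) + 1632 = -9*(-3)/4 + 1632 = -4*(-27/16) + 1632 = 27/4 + 1632 = 6555/4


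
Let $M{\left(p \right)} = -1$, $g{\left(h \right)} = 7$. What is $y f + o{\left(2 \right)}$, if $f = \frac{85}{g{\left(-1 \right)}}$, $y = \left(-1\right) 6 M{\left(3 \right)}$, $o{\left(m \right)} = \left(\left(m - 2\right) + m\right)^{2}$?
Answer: $\frac{538}{7} \approx 76.857$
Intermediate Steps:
$o{\left(m \right)} = \left(-2 + 2 m\right)^{2}$ ($o{\left(m \right)} = \left(\left(-2 + m\right) + m\right)^{2} = \left(-2 + 2 m\right)^{2}$)
$y = 6$ ($y = \left(-1\right) 6 \left(-1\right) = \left(-6\right) \left(-1\right) = 6$)
$f = \frac{85}{7} \approx 12.143$
$y f + o{\left(2 \right)} = 6 \cdot \frac{85}{7} + 4 \left(-1 + 2\right)^{2} = \frac{510}{7} + 4 \cdot 1^{2} = \frac{510}{7} + 4 \cdot 1 = \frac{510}{7} + 4 = \frac{538}{7}$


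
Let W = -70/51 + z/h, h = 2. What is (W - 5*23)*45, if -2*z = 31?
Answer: -379815/68 ≈ -5585.5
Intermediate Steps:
z = -31/2 (z = -½*31 = -31/2 ≈ -15.500)
W = -1861/204 (W = -70/51 - 31/2/2 = -70*1/51 - 31/2*½ = -70/51 - 31/4 = -1861/204 ≈ -9.1225)
(W - 5*23)*45 = (-1861/204 - 5*23)*45 = (-1861/204 - 115)*45 = -25321/204*45 = -379815/68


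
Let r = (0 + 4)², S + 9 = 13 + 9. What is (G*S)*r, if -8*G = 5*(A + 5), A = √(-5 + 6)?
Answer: -780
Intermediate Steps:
S = 13 (S = -9 + (13 + 9) = -9 + 22 = 13)
r = 16 (r = 4² = 16)
A = 1 (A = √1 = 1)
G = -15/4 (G = -5*(1 + 5)/8 = -5*6/8 = -⅛*30 = -15/4 ≈ -3.7500)
(G*S)*r = -15/4*13*16 = -195/4*16 = -780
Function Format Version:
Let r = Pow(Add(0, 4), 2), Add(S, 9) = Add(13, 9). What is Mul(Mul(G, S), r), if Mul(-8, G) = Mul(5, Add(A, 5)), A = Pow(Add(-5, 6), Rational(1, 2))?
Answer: -780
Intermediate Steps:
S = 13 (S = Add(-9, Add(13, 9)) = Add(-9, 22) = 13)
r = 16 (r = Pow(4, 2) = 16)
A = 1 (A = Pow(1, Rational(1, 2)) = 1)
G = Rational(-15, 4) (G = Mul(Rational(-1, 8), Mul(5, Add(1, 5))) = Mul(Rational(-1, 8), Mul(5, 6)) = Mul(Rational(-1, 8), 30) = Rational(-15, 4) ≈ -3.7500)
Mul(Mul(G, S), r) = Mul(Mul(Rational(-15, 4), 13), 16) = Mul(Rational(-195, 4), 16) = -780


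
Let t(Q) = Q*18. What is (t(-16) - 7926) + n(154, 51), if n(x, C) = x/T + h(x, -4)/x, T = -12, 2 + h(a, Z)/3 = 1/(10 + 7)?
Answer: -2936993/357 ≈ -8226.9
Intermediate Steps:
h(a, Z) = -99/17 (h(a, Z) = -6 + 3/(10 + 7) = -6 + 3/17 = -99/17)
t(Q) = 18*Q
n(x, C) = -99/(17*x) - x/12 (n(x, C) = x/(-12) - 99/(17*x) = x*(-1/12) - 99/(17*x) = -x/12 - 99/(17*x) = -99/(17*x) - x/12)
(t(-16) - 7926) + n(154, 51) = (18*(-16) - 7926) + (-99/17/154 - 1/12*154) = (-288 - 7926) + (-99/17*1/154 - 77/6) = -8214 + (-9/238 - 77/6) = -8214 - 4595/357 = -2936993/357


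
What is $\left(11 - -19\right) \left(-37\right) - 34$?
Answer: $-1144$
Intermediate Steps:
$\left(11 - -19\right) \left(-37\right) - 34 = \left(11 + 19\right) \left(-37\right) - 34 = 30 \left(-37\right) - 34 = -1110 - 34 = -1144$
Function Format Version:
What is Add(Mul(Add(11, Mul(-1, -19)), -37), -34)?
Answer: -1144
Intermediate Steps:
Add(Mul(Add(11, Mul(-1, -19)), -37), -34) = Add(Mul(Add(11, 19), -37), -34) = Add(Mul(30, -37), -34) = Add(-1110, -34) = -1144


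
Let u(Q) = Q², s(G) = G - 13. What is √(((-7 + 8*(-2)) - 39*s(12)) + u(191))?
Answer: √36497 ≈ 191.04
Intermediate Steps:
s(G) = -13 + G
√(((-7 + 8*(-2)) - 39*s(12)) + u(191)) = √(((-7 + 8*(-2)) - 39*(-13 + 12)) + 191²) = √(((-7 - 16) - 39*(-1)) + 36481) = √((-23 + 39) + 36481) = √(16 + 36481) = √36497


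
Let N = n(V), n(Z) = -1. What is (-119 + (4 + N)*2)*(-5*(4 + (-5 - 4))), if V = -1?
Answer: -2825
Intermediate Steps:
N = -1
(-119 + (4 + N)*2)*(-5*(4 + (-5 - 4))) = (-119 + (4 - 1)*2)*(-5*(4 + (-5 - 4))) = (-119 + 3*2)*(-5*(4 - 9)) = (-119 + 6)*(-5*(-5)) = -113*25 = -2825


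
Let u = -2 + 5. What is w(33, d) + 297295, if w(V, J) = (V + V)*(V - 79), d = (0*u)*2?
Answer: 294259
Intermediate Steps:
u = 3
d = 0 (d = (0*3)*2 = 0*2 = 0)
w(V, J) = 2*V*(-79 + V) (w(V, J) = (2*V)*(-79 + V) = 2*V*(-79 + V))
w(33, d) + 297295 = 2*33*(-79 + 33) + 297295 = 2*33*(-46) + 297295 = -3036 + 297295 = 294259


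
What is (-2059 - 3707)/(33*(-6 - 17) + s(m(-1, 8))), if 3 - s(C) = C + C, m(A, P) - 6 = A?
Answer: 2883/383 ≈ 7.5274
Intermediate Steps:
m(A, P) = 6 + A
s(C) = 3 - 2*C (s(C) = 3 - (C + C) = 3 - 2*C)
(-2059 - 3707)/(33*(-6 - 17) + s(m(-1, 8))) = (-2059 - 3707)/(33*(-6 - 17) + (3 - 2*(6 - 1))) = -5766/(33*(-23) + (3 - 2*5)) = -5766/(-759 + (3 - 10)) = -5766/(-759 - 7) = -5766/(-766) = -5766*(-1/766) = 2883/383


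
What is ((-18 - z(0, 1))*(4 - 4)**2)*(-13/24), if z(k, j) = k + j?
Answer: 0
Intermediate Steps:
z(k, j) = j + k
((-18 - z(0, 1))*(4 - 4)**2)*(-13/24) = ((-18 - (1 + 0))*(4 - 4)**2)*(-13/24) = ((-18 - 1*1)*0**2)*(-13*1/24) = ((-18 - 1)*0)*(-13/24) = -19*0*(-13/24) = 0*(-13/24) = 0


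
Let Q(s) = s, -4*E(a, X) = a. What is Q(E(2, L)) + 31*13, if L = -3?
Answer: 805/2 ≈ 402.50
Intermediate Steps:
E(a, X) = -a/4
Q(E(2, L)) + 31*13 = -¼*2 + 31*13 = -½ + 403 = 805/2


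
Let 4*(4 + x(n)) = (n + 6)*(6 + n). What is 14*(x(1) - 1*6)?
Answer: 63/2 ≈ 31.500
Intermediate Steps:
x(n) = -4 + (6 + n)²/4 (x(n) = -4 + ((n + 6)*(6 + n))/4 = -4 + ((6 + n)*(6 + n))/4 = -4 + (6 + n)²/4)
14*(x(1) - 1*6) = 14*((-4 + (6 + 1)²/4) - 1*6) = 14*((-4 + (¼)*7²) - 6) = 14*((-4 + (¼)*49) - 6) = 14*((-4 + 49/4) - 6) = 14*(33/4 - 6) = 14*(9/4) = 63/2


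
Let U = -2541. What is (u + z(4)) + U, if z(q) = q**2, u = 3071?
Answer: 546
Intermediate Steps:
(u + z(4)) + U = (3071 + 4**2) - 2541 = (3071 + 16) - 2541 = 3087 - 2541 = 546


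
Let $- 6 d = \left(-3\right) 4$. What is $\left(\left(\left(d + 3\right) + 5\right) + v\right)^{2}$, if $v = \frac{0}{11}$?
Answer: $100$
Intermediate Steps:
$d = 2$ ($d = - \frac{\left(-3\right) 4}{6} = \left(- \frac{1}{6}\right) \left(-12\right) = 2$)
$v = 0$ ($v = 0 \cdot \frac{1}{11} = 0$)
$\left(\left(\left(d + 3\right) + 5\right) + v\right)^{2} = \left(\left(\left(2 + 3\right) + 5\right) + 0\right)^{2} = \left(\left(5 + 5\right) + 0\right)^{2} = \left(10 + 0\right)^{2} = 10^{2} = 100$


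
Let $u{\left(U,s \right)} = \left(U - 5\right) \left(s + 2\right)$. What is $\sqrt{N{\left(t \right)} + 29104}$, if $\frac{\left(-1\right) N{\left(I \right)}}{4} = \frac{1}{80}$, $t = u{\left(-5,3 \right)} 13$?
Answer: $\frac{\sqrt{2910395}}{10} \approx 170.6$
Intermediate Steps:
$u{\left(U,s \right)} = \left(-5 + U\right) \left(2 + s\right)$
$t = -650$ ($t = \left(-10 - 15 + 2 \left(-5\right) - 15\right) 13 = \left(-10 - 15 - 10 - 15\right) 13 = \left(-50\right) 13 = -650$)
$N{\left(I \right)} = - \frac{1}{20}$ ($N{\left(I \right)} = - \frac{4}{80} = \left(-4\right) \frac{1}{80} = - \frac{1}{20}$)
$\sqrt{N{\left(t \right)} + 29104} = \sqrt{- \frac{1}{20} + 29104} = \sqrt{\frac{582079}{20}} = \frac{\sqrt{2910395}}{10}$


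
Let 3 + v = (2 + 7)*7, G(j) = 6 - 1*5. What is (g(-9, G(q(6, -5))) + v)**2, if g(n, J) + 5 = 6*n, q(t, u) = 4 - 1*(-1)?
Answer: 1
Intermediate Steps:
q(t, u) = 5 (q(t, u) = 4 + 1 = 5)
G(j) = 1 (G(j) = 6 - 5 = 1)
g(n, J) = -5 + 6*n
v = 60 (v = -3 + (2 + 7)*7 = -3 + 9*7 = -3 + 63 = 60)
(g(-9, G(q(6, -5))) + v)**2 = ((-5 + 6*(-9)) + 60)**2 = ((-5 - 54) + 60)**2 = (-59 + 60)**2 = 1**2 = 1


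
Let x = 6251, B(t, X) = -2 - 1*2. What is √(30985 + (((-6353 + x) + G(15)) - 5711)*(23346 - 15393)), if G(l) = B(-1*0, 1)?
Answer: 8*I*√722369 ≈ 6799.4*I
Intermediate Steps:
B(t, X) = -4 (B(t, X) = -2 - 2 = -4)
G(l) = -4
√(30985 + (((-6353 + x) + G(15)) - 5711)*(23346 - 15393)) = √(30985 + (((-6353 + 6251) - 4) - 5711)*(23346 - 15393)) = √(30985 + ((-102 - 4) - 5711)*7953) = √(30985 + (-106 - 5711)*7953) = √(30985 - 5817*7953) = √(30985 - 46262601) = √(-46231616) = 8*I*√722369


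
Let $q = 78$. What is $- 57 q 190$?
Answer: $-844740$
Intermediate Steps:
$- 57 q 190 = \left(-57\right) 78 \cdot 190 = \left(-4446\right) 190 = -844740$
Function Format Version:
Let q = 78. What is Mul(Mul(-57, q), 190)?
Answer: -844740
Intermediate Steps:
Mul(Mul(-57, q), 190) = Mul(Mul(-57, 78), 190) = Mul(-4446, 190) = -844740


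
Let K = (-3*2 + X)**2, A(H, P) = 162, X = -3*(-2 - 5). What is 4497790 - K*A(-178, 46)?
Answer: 4461340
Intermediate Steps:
X = 21 (X = -3*(-7) = 21)
K = 225 (K = (-3*2 + 21)**2 = (-6 + 21)**2 = 15**2 = 225)
4497790 - K*A(-178, 46) = 4497790 - 225*162 = 4497790 - 1*36450 = 4497790 - 36450 = 4461340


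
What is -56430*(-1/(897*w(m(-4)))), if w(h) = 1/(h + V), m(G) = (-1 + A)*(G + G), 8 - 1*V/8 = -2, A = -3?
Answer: 2106720/299 ≈ 7045.9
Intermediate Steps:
V = 80 (V = 64 - 8*(-2) = 64 + 16 = 80)
m(G) = -8*G (m(G) = (-1 - 3)*(G + G) = -8*G)
w(h) = 1/(80 + h) (w(h) = 1/(h + 80) = 1/(80 + h))
-56430*(-1/(897*w(m(-4)))) = -56430/(-23/(80 - 8*(-4))*39) = -56430/(-23/(80 + 32)*39) = -56430/(-23/112*39) = -56430/(-23*1/112*39) = -56430/((-23/112*39)) = -56430/(-897/112) = -56430*(-112/897) = 2106720/299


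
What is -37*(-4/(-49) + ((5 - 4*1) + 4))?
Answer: -9213/49 ≈ -188.02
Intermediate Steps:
-37*(-4/(-49) + ((5 - 4*1) + 4)) = -37*(-4*(-1/49) + ((5 - 4) + 4)) = -37*(4/49 + (1 + 4)) = -37*(4/49 + 5) = -37*249/49 = -9213/49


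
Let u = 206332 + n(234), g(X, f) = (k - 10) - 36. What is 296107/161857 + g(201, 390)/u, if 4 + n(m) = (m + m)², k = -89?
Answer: 41975951323/22948732888 ≈ 1.8291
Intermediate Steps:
g(X, f) = -135 (g(X, f) = (-89 - 10) - 36 = -99 - 36 = -135)
n(m) = -4 + 4*m² (n(m) = -4 + (m + m)² = -4 + (2*m)² = -4 + 4*m²)
u = 425352 (u = 206332 + (-4 + 4*234²) = 206332 + (-4 + 4*54756) = 206332 + (-4 + 219024) = 206332 + 219020 = 425352)
296107/161857 + g(201, 390)/u = 296107/161857 - 135/425352 = 296107*(1/161857) - 135*1/425352 = 296107/161857 - 45/141784 = 41975951323/22948732888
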